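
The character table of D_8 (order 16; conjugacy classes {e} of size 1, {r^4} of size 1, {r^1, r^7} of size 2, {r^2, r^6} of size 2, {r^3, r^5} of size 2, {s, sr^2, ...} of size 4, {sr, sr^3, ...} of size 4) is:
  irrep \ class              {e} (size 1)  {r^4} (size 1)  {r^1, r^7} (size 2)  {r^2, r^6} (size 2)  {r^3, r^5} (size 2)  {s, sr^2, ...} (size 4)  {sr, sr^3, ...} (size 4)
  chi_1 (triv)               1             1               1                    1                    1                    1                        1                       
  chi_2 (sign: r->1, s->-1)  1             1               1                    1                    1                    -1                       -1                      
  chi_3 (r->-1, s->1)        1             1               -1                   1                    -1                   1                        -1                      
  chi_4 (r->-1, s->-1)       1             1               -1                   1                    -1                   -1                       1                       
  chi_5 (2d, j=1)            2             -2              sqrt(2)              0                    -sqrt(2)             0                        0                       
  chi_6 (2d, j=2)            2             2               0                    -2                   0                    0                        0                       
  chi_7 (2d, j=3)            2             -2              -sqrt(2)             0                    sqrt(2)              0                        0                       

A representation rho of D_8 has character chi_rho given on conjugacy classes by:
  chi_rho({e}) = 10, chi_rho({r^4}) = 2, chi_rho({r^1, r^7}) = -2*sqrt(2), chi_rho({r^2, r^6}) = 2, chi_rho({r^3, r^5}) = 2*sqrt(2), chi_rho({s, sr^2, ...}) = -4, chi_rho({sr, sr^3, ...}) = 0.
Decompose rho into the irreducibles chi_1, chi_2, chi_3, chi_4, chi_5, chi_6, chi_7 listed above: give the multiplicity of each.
Multiplicities: chi_1: 0, chi_2: 2, chi_3: 0, chi_4: 2, chi_5: 0, chi_6: 1, chi_7: 2.

Explanation: Use <chi_rho, chi> = (1/|G|) sum_C |C| * chi_rho(C) * conj(chi(C)) with |G| = 16 for each irreducible chi in the table:
  <chi_rho, chi_1> = (1/16)[1*(10)*conj(1) + 1*(2)*conj(1) + 2*(-2*sqrt(2))*conj(1) + 2*(2)*conj(1) + 2*(2*sqrt(2))*conj(1) + 4*(-4)*conj(1) + 4*(0)*conj(1)]
      = (1/16)[(10) + (2) + (-4*sqrt(2)) + (4) + (4*sqrt(2)) + (-16) + (0)] = 0/16 = 0
  <chi_rho, chi_2> = (1/16)[1*(10)*conj(1) + 1*(2)*conj(1) + 2*(-2*sqrt(2))*conj(1) + 2*(2)*conj(1) + 2*(2*sqrt(2))*conj(1) + 4*(-4)*conj(-1) + 4*(0)*conj(-1)]
      = (1/16)[(10) + (2) + (-4*sqrt(2)) + (4) + (4*sqrt(2)) + (16) + (0)] = 32/16 = 2
  <chi_rho, chi_3> = (1/16)[1*(10)*conj(1) + 1*(2)*conj(1) + 2*(-2*sqrt(2))*conj(-1) + 2*(2)*conj(1) + 2*(2*sqrt(2))*conj(-1) + 4*(-4)*conj(1) + 4*(0)*conj(-1)]
      = (1/16)[(10) + (2) + (4*sqrt(2)) + (4) + (-4*sqrt(2)) + (-16) + (0)] = 0/16 = 0
  <chi_rho, chi_4> = (1/16)[1*(10)*conj(1) + 1*(2)*conj(1) + 2*(-2*sqrt(2))*conj(-1) + 2*(2)*conj(1) + 2*(2*sqrt(2))*conj(-1) + 4*(-4)*conj(-1) + 4*(0)*conj(1)]
      = (1/16)[(10) + (2) + (4*sqrt(2)) + (4) + (-4*sqrt(2)) + (16) + (0)] = 32/16 = 2
  <chi_rho, chi_5> = (1/16)[1*(10)*conj(2) + 1*(2)*conj(-2) + 2*(-2*sqrt(2))*conj(sqrt(2)) + 2*(2)*conj(0) + 2*(2*sqrt(2))*conj(-sqrt(2)) + 4*(-4)*conj(0) + 4*(0)*conj(0)]
      = (1/16)[(20) + (-4) + (-8) + (0) + (-8) + (0) + (0)] = 0/16 = 0
  <chi_rho, chi_6> = (1/16)[1*(10)*conj(2) + 1*(2)*conj(2) + 2*(-2*sqrt(2))*conj(0) + 2*(2)*conj(-2) + 2*(2*sqrt(2))*conj(0) + 4*(-4)*conj(0) + 4*(0)*conj(0)]
      = (1/16)[(20) + (4) + (0) + (-8) + (0) + (0) + (0)] = 16/16 = 1
  <chi_rho, chi_7> = (1/16)[1*(10)*conj(2) + 1*(2)*conj(-2) + 2*(-2*sqrt(2))*conj(-sqrt(2)) + 2*(2)*conj(0) + 2*(2*sqrt(2))*conj(sqrt(2)) + 4*(-4)*conj(0) + 4*(0)*conj(0)]
      = (1/16)[(20) + (-4) + (8) + (0) + (8) + (0) + (0)] = 32/16 = 2
Dimension check: dim(rho) = sum (mult * dim) = 0*1 + 2*1 + 0*1 + 2*1 + 0*2 + 1*2 + 2*2 = 10 = chi_rho(e) = 10.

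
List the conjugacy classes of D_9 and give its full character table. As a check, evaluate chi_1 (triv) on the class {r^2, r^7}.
Conjugacy classes: {e} of size 1, {r^1, r^8} of size 2, {r^2, r^7} of size 2, {r^3, r^6} of size 2, {r^4, r^5} of size 2, {s, sr, ..., sr^8} of size 9.
Character table:
  irrep \ class              {e} (size 1)  {r^1, r^8} (size 2)  {r^2, r^7} (size 2)  {r^3, r^6} (size 2)  {r^4, r^5} (size 2)  {s, sr, ..., sr^8} (size 9)
  chi_1 (triv)               1             1                    1                    1                    1                    1                          
  chi_2 (sign: r->1, s->-1)  1             1                    1                    1                    1                    -1                         
  chi_3 (2d, j=1)            2             2*cos(2*pi/9)        2*cos(4*pi/9)        -1                   -2*cos(pi/9)         0                          
  chi_4 (2d, j=2)            2             2*cos(4*pi/9)        -2*cos(pi/9)         -1                   2*cos(2*pi/9)        0                          
  chi_5 (2d, j=3)            2             -1                   -1                   2                    -1                   0                          
  chi_6 (2d, j=4)            2             -2*cos(pi/9)         2*cos(2*pi/9)        -1                   2*cos(4*pi/9)        0                          

Spot check: chi_1 (triv) on {r^2, r^7} = 1.

Details: D_9 has order 2*9 = 18 with 6 conjugacy classes, hence 6 irreducibles. Sum of squared dims 1 + 1 + 4 + 4 + 4 + 4 = 18 = |G|. Linear characters come from the abelianisation; the 2-dimensional irreps have character r^k -> 2*cos(2*pi*j*k/9), reflections -> 0.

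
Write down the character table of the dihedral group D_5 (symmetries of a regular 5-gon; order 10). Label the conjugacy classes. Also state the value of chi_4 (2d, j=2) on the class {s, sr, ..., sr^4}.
Conjugacy classes: {e} of size 1, {r^1, r^4} of size 2, {r^2, r^3} of size 2, {s, sr, ..., sr^4} of size 5.
Character table:
  irrep \ class              {e} (size 1)  {r^1, r^4} (size 2)  {r^2, r^3} (size 2)  {s, sr, ..., sr^4} (size 5)
  chi_1 (triv)               1             1                    1                    1                          
  chi_2 (sign: r->1, s->-1)  1             1                    1                    -1                         
  chi_3 (2d, j=1)            2             -1/2 + sqrt(5)/2     -sqrt(5)/2 - 1/2     0                          
  chi_4 (2d, j=2)            2             -sqrt(5)/2 - 1/2     -1/2 + sqrt(5)/2     0                          

Spot check: chi_4 (2d, j=2) on {s, sr, ..., sr^4} = 0.

D_5 has order 2*5 = 10 with 4 conjugacy classes, hence 4 irreducibles. Sum of squared dims 1 + 1 + 4 + 4 = 10 = |G|. Linear characters come from the abelianisation; the 2-dimensional irreps have character r^k -> 2*cos(2*pi*j*k/5), reflections -> 0.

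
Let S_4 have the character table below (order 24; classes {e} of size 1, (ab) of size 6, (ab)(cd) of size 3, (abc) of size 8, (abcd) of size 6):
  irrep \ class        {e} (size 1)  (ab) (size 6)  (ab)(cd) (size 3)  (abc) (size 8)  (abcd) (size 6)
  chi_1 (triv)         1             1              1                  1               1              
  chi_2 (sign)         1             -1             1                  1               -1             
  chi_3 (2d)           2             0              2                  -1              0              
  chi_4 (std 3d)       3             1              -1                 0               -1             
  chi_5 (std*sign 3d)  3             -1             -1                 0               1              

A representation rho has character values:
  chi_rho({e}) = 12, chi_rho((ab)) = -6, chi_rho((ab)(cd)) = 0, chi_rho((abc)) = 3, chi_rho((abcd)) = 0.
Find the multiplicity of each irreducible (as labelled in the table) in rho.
Multiplicities: chi_1: 0, chi_2: 3, chi_3: 0, chi_4: 0, chi_5: 3.

Justification: Use <chi_rho, chi> = (1/|G|) sum_C |C| * chi_rho(C) * conj(chi(C)) with |G| = 24 for each irreducible chi in the table:
  <chi_rho, chi_1> = (1/24)[1*(12)*conj(1) + 6*(-6)*conj(1) + 3*(0)*conj(1) + 8*(3)*conj(1) + 6*(0)*conj(1)]
      = (1/24)[(12) + (-36) + (0) + (24) + (0)] = 0/24 = 0
  <chi_rho, chi_2> = (1/24)[1*(12)*conj(1) + 6*(-6)*conj(-1) + 3*(0)*conj(1) + 8*(3)*conj(1) + 6*(0)*conj(-1)]
      = (1/24)[(12) + (36) + (0) + (24) + (0)] = 72/24 = 3
  <chi_rho, chi_3> = (1/24)[1*(12)*conj(2) + 6*(-6)*conj(0) + 3*(0)*conj(2) + 8*(3)*conj(-1) + 6*(0)*conj(0)]
      = (1/24)[(24) + (0) + (0) + (-24) + (0)] = 0/24 = 0
  <chi_rho, chi_4> = (1/24)[1*(12)*conj(3) + 6*(-6)*conj(1) + 3*(0)*conj(-1) + 8*(3)*conj(0) + 6*(0)*conj(-1)]
      = (1/24)[(36) + (-36) + (0) + (0) + (0)] = 0/24 = 0
  <chi_rho, chi_5> = (1/24)[1*(12)*conj(3) + 6*(-6)*conj(-1) + 3*(0)*conj(-1) + 8*(3)*conj(0) + 6*(0)*conj(1)]
      = (1/24)[(36) + (36) + (0) + (0) + (0)] = 72/24 = 3
Dimension check: dim(rho) = sum (mult * dim) = 0*1 + 3*1 + 0*2 + 0*3 + 3*3 = 12 = chi_rho(e) = 12.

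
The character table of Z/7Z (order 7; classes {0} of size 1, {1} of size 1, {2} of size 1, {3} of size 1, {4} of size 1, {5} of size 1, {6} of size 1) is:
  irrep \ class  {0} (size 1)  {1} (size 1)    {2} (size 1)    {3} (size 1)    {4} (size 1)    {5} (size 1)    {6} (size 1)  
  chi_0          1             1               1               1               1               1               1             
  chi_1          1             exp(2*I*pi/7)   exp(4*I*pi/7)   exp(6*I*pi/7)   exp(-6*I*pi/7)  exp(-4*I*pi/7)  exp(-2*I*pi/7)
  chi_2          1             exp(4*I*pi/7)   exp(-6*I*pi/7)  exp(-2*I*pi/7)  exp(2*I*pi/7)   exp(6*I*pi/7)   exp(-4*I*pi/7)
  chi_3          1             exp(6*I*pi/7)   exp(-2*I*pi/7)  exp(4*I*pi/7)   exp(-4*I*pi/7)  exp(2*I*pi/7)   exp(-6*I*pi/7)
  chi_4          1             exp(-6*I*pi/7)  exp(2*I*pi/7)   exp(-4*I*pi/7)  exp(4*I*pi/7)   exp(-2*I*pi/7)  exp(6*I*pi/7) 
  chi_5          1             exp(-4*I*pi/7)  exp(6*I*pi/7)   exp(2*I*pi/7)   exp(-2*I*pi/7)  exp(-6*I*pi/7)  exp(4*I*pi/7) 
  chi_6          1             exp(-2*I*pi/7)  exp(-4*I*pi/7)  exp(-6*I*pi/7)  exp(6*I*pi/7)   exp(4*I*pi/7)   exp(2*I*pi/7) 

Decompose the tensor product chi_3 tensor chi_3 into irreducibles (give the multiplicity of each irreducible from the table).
chi_3 tensor chi_3 = chi_6 (all other irreducibles have multiplicity 0).

Why: The character of a tensor product is the pointwise product (chi_3 * chi_3)(C) = chi_3(C) * chi_3(C):
  {0}: (1)*(1), {1}: (exp(6*I*pi/7))*(exp(6*I*pi/7)), {2}: (exp(-2*I*pi/7))*(exp(-2*I*pi/7)), {3}: (exp(4*I*pi/7))*(exp(4*I*pi/7)), {4}: (exp(-4*I*pi/7))*(exp(-4*I*pi/7)), {5}: (exp(2*I*pi/7))*(exp(2*I*pi/7)), {6}: (exp(-6*I*pi/7))*(exp(-6*I*pi/7))
so (chi_3 * chi_3) takes values
  {0} -> 1, {1} -> exp(-2*I*pi/7), {2} -> exp(-4*I*pi/7), {3} -> exp(-6*I*pi/7), {4} -> exp(6*I*pi/7), {5} -> exp(4*I*pi/7), {6} -> exp(2*I*pi/7).
Now take the inner product of this character with each irreducible chi from the table, <chi_3*chi_3, chi> = (1/7) sum_C |C| (chi_3*chi_3)(C) conj(chi(C)):
  <chi_3*chi_3, chi_0> = (1/7)[1*(1)*conj(1) + 1*(exp(-2*I*pi/7))*conj(1) + 1*(exp(-4*I*pi/7))*conj(1) + 1*(exp(-6*I*pi/7))*conj(1) + 1*(exp(6*I*pi/7))*conj(1) + 1*(exp(4*I*pi/7))*conj(1) + 1*(exp(2*I*pi/7))*conj(1)]
      = (1/7)[(1) + (exp(-2*I*pi/7)) + (exp(-4*I*pi/7)) + (exp(-6*I*pi/7)) + (exp(6*I*pi/7)) + (exp(4*I*pi/7)) + (exp(2*I*pi/7))] = 0/7 = 0
  <chi_3*chi_3, chi_1> = (1/7)[1*(1)*conj(1) + 1*(exp(-2*I*pi/7))*conj(exp(2*I*pi/7)) + 1*(exp(-4*I*pi/7))*conj(exp(4*I*pi/7)) + 1*(exp(-6*I*pi/7))*conj(exp(6*I*pi/7)) + 1*(exp(6*I*pi/7))*conj(exp(-6*I*pi/7)) + 1*(exp(4*I*pi/7))*conj(exp(-4*I*pi/7)) + 1*(exp(2*I*pi/7))*conj(exp(-2*I*pi/7))]
      = (1/7)[(1) + (exp(-4*I*pi/7)) + (exp(6*I*pi/7)) + (exp(2*I*pi/7)) + (exp(-2*I*pi/7)) + (exp(-6*I*pi/7)) + (exp(4*I*pi/7))] = 0/7 = 0
  <chi_3*chi_3, chi_2> = (1/7)[1*(1)*conj(1) + 1*(exp(-2*I*pi/7))*conj(exp(4*I*pi/7)) + 1*(exp(-4*I*pi/7))*conj(exp(-6*I*pi/7)) + 1*(exp(-6*I*pi/7))*conj(exp(-2*I*pi/7)) + 1*(exp(6*I*pi/7))*conj(exp(2*I*pi/7)) + 1*(exp(4*I*pi/7))*conj(exp(6*I*pi/7)) + 1*(exp(2*I*pi/7))*conj(exp(-4*I*pi/7))]
      = (1/7)[(1) + (exp(-6*I*pi/7)) + (exp(2*I*pi/7)) + (exp(-4*I*pi/7)) + (exp(4*I*pi/7)) + (exp(-2*I*pi/7)) + (exp(6*I*pi/7))] = 0/7 = 0
  <chi_3*chi_3, chi_3> = (1/7)[1*(1)*conj(1) + 1*(exp(-2*I*pi/7))*conj(exp(6*I*pi/7)) + 1*(exp(-4*I*pi/7))*conj(exp(-2*I*pi/7)) + 1*(exp(-6*I*pi/7))*conj(exp(4*I*pi/7)) + 1*(exp(6*I*pi/7))*conj(exp(-4*I*pi/7)) + 1*(exp(4*I*pi/7))*conj(exp(2*I*pi/7)) + 1*(exp(2*I*pi/7))*conj(exp(-6*I*pi/7))]
      = (1/7)[(1) + (exp(6*I*pi/7)) + (exp(-2*I*pi/7)) + (exp(4*I*pi/7)) + (exp(-4*I*pi/7)) + (exp(2*I*pi/7)) + (exp(-6*I*pi/7))] = 0/7 = 0
  <chi_3*chi_3, chi_4> = (1/7)[1*(1)*conj(1) + 1*(exp(-2*I*pi/7))*conj(exp(-6*I*pi/7)) + 1*(exp(-4*I*pi/7))*conj(exp(2*I*pi/7)) + 1*(exp(-6*I*pi/7))*conj(exp(-4*I*pi/7)) + 1*(exp(6*I*pi/7))*conj(exp(4*I*pi/7)) + 1*(exp(4*I*pi/7))*conj(exp(-2*I*pi/7)) + 1*(exp(2*I*pi/7))*conj(exp(6*I*pi/7))]
      = (1/7)[(1) + (exp(4*I*pi/7)) + (exp(-6*I*pi/7)) + (exp(-2*I*pi/7)) + (exp(2*I*pi/7)) + (exp(6*I*pi/7)) + (exp(-4*I*pi/7))] = 0/7 = 0
  <chi_3*chi_3, chi_5> = (1/7)[1*(1)*conj(1) + 1*(exp(-2*I*pi/7))*conj(exp(-4*I*pi/7)) + 1*(exp(-4*I*pi/7))*conj(exp(6*I*pi/7)) + 1*(exp(-6*I*pi/7))*conj(exp(2*I*pi/7)) + 1*(exp(6*I*pi/7))*conj(exp(-2*I*pi/7)) + 1*(exp(4*I*pi/7))*conj(exp(-6*I*pi/7)) + 1*(exp(2*I*pi/7))*conj(exp(4*I*pi/7))]
      = (1/7)[(1) + (exp(2*I*pi/7)) + (exp(4*I*pi/7)) + (exp(6*I*pi/7)) + (exp(-6*I*pi/7)) + (exp(-4*I*pi/7)) + (exp(-2*I*pi/7))] = 0/7 = 0
  <chi_3*chi_3, chi_6> = (1/7)[1*(1)*conj(1) + 1*(exp(-2*I*pi/7))*conj(exp(-2*I*pi/7)) + 1*(exp(-4*I*pi/7))*conj(exp(-4*I*pi/7)) + 1*(exp(-6*I*pi/7))*conj(exp(-6*I*pi/7)) + 1*(exp(6*I*pi/7))*conj(exp(6*I*pi/7)) + 1*(exp(4*I*pi/7))*conj(exp(4*I*pi/7)) + 1*(exp(2*I*pi/7))*conj(exp(2*I*pi/7))]
      = (1/7)[(1) + (1) + (1) + (1) + (1) + (1) + (1)] = 7/7 = 1
(Exp terms are combined using exp(i*s)*conj(exp(i*t)) = exp(i*(s-t)), and sums of them are collapsed using the identity that for every m > 1 the m distinct m-th roots of unity sum to 0, e.g. 1 + exp(2*I*pi/3) + exp(-2*I*pi/3) = 0.)
Hence the multiplicities are chi_6: 1. Dimension check: dim(chi_3)*dim(chi_3) = 1*1 = 1 and sum (mult * dim) = 1*1 = 1.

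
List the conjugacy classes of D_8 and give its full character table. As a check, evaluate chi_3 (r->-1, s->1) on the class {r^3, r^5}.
Conjugacy classes: {e} of size 1, {r^4} of size 1, {r^1, r^7} of size 2, {r^2, r^6} of size 2, {r^3, r^5} of size 2, {s, sr^2, ...} of size 4, {sr, sr^3, ...} of size 4.
Character table:
  irrep \ class              {e} (size 1)  {r^4} (size 1)  {r^1, r^7} (size 2)  {r^2, r^6} (size 2)  {r^3, r^5} (size 2)  {s, sr^2, ...} (size 4)  {sr, sr^3, ...} (size 4)
  chi_1 (triv)               1             1               1                    1                    1                    1                        1                       
  chi_2 (sign: r->1, s->-1)  1             1               1                    1                    1                    -1                       -1                      
  chi_3 (r->-1, s->1)        1             1               -1                   1                    -1                   1                        -1                      
  chi_4 (r->-1, s->-1)       1             1               -1                   1                    -1                   -1                       1                       
  chi_5 (2d, j=1)            2             -2              sqrt(2)              0                    -sqrt(2)             0                        0                       
  chi_6 (2d, j=2)            2             2               0                    -2                   0                    0                        0                       
  chi_7 (2d, j=3)            2             -2              -sqrt(2)             0                    sqrt(2)              0                        0                       

Spot check: chi_3 (r->-1, s->1) on {r^3, r^5} = -1.

Explanation: D_8 has order 2*8 = 16 with 7 conjugacy classes, hence 7 irreducibles. Sum of squared dims 1 + 1 + 1 + 1 + 4 + 4 + 4 = 16 = |G|. Linear characters come from the abelianisation; the 2-dimensional irreps have character r^k -> 2*cos(2*pi*j*k/8), reflections -> 0.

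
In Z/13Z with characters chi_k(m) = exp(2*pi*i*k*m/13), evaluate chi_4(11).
chi_4(11) = zeta_13^44 = exp(10*I*pi/13)

Solution. chi_4(11) = zeta_13^(4*11) = zeta_13^44. Since zeta_13^13 = 1, this equals zeta_13^5 = exp(2*pi*i*5/13) = exp(10*I*pi/13).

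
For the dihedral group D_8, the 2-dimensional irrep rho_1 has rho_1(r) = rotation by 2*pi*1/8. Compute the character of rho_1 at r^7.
chi_{rho_1}(r^7) = 2*cos(2*pi*1*7/8) = sqrt(2)

Why: rho_1(r^7) is rotation by angle 2*pi*1*7/8, whose trace is 2*cos(2*pi*1*7/8) = sqrt(2).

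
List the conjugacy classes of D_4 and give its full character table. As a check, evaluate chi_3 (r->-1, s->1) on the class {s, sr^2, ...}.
Conjugacy classes: {e} of size 1, {r^2} of size 1, {r^1, r^3} of size 2, {s, sr^2, ...} of size 2, {sr, sr^3, ...} of size 2.
Character table:
  irrep \ class              {e} (size 1)  {r^2} (size 1)  {r^1, r^3} (size 2)  {s, sr^2, ...} (size 2)  {sr, sr^3, ...} (size 2)
  chi_1 (triv)               1             1               1                    1                        1                       
  chi_2 (sign: r->1, s->-1)  1             1               1                    -1                       -1                      
  chi_3 (r->-1, s->1)        1             1               -1                   1                        -1                      
  chi_4 (r->-1, s->-1)       1             1               -1                   -1                       1                       
  chi_5 (2d, j=1)            2             -2              0                    0                        0                       

Spot check: chi_3 (r->-1, s->1) on {s, sr^2, ...} = 1.

Solution. D_4 has order 2*4 = 8 with 5 conjugacy classes, hence 5 irreducibles. Sum of squared dims 1 + 1 + 1 + 1 + 4 = 8 = |G|. Linear characters come from the abelianisation; the 2-dimensional irreps have character r^k -> 2*cos(2*pi*j*k/4), reflections -> 0.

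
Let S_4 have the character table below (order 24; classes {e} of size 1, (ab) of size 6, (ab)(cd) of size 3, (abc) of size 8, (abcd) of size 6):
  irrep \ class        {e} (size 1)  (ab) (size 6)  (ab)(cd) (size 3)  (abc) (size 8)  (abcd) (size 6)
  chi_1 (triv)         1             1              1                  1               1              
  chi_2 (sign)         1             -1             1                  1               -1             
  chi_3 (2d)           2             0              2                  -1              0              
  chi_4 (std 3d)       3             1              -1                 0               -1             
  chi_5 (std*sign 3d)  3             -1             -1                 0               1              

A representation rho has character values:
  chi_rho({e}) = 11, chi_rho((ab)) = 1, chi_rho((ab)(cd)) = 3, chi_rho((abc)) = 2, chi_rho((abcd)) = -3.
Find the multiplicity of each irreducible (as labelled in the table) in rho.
Multiplicities: chi_1: 1, chi_2: 2, chi_3: 1, chi_4: 2, chi_5: 0.

Working: Use <chi_rho, chi> = (1/|G|) sum_C |C| * chi_rho(C) * conj(chi(C)) with |G| = 24 for each irreducible chi in the table:
  <chi_rho, chi_1> = (1/24)[1*(11)*conj(1) + 6*(1)*conj(1) + 3*(3)*conj(1) + 8*(2)*conj(1) + 6*(-3)*conj(1)]
      = (1/24)[(11) + (6) + (9) + (16) + (-18)] = 24/24 = 1
  <chi_rho, chi_2> = (1/24)[1*(11)*conj(1) + 6*(1)*conj(-1) + 3*(3)*conj(1) + 8*(2)*conj(1) + 6*(-3)*conj(-1)]
      = (1/24)[(11) + (-6) + (9) + (16) + (18)] = 48/24 = 2
  <chi_rho, chi_3> = (1/24)[1*(11)*conj(2) + 6*(1)*conj(0) + 3*(3)*conj(2) + 8*(2)*conj(-1) + 6*(-3)*conj(0)]
      = (1/24)[(22) + (0) + (18) + (-16) + (0)] = 24/24 = 1
  <chi_rho, chi_4> = (1/24)[1*(11)*conj(3) + 6*(1)*conj(1) + 3*(3)*conj(-1) + 8*(2)*conj(0) + 6*(-3)*conj(-1)]
      = (1/24)[(33) + (6) + (-9) + (0) + (18)] = 48/24 = 2
  <chi_rho, chi_5> = (1/24)[1*(11)*conj(3) + 6*(1)*conj(-1) + 3*(3)*conj(-1) + 8*(2)*conj(0) + 6*(-3)*conj(1)]
      = (1/24)[(33) + (-6) + (-9) + (0) + (-18)] = 0/24 = 0
Dimension check: dim(rho) = sum (mult * dim) = 1*1 + 2*1 + 1*2 + 2*3 + 0*3 = 11 = chi_rho(e) = 11.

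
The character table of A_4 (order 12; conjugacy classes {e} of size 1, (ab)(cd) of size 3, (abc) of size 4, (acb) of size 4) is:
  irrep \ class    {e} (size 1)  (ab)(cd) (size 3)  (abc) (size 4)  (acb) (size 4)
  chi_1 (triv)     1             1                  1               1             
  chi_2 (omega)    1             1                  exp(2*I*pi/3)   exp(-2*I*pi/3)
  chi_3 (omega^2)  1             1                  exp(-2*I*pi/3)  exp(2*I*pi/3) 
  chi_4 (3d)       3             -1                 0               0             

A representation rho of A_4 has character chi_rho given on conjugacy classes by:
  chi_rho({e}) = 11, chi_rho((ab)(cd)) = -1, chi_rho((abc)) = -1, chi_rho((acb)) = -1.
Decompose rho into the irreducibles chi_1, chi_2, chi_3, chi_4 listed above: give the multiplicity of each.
Multiplicities: chi_1: 0, chi_2: 1, chi_3: 1, chi_4: 3.

Derivation: Use <chi_rho, chi> = (1/|G|) sum_C |C| * chi_rho(C) * conj(chi(C)) with |G| = 12 for each irreducible chi in the table:
  <chi_rho, chi_1> = (1/12)[1*(11)*conj(1) + 3*(-1)*conj(1) + 4*(-1)*conj(1) + 4*(-1)*conj(1)]
      = (1/12)[(11) + (-3) + (-4) + (-4)] = 0/12 = 0
  <chi_rho, chi_2> = (1/12)[1*(11)*conj(1) + 3*(-1)*conj(1) + 4*(-1)*conj(exp(2*I*pi/3)) + 4*(-1)*conj(exp(-2*I*pi/3))]
      = (1/12)[(11) + (-3) + (4 + 4*exp(2*I*pi/3)) + (4 + 4*exp(-2*I*pi/3))] = 12/12 = 1
  <chi_rho, chi_3> = (1/12)[1*(11)*conj(1) + 3*(-1)*conj(1) + 4*(-1)*conj(exp(-2*I*pi/3)) + 4*(-1)*conj(exp(2*I*pi/3))]
      = (1/12)[(11) + (-3) + (4 + 4*exp(-2*I*pi/3)) + (4 + 4*exp(2*I*pi/3))] = 12/12 = 1
  <chi_rho, chi_4> = (1/12)[1*(11)*conj(3) + 3*(-1)*conj(-1) + 4*(-1)*conj(0) + 4*(-1)*conj(0)]
      = (1/12)[(33) + (3) + (0) + (0)] = 36/12 = 3
(Exp terms are combined using exp(i*s)*conj(exp(i*t)) = exp(i*(s-t)), and sums of them are collapsed using the identity that for every m > 1 the m distinct m-th roots of unity sum to 0, e.g. 1 + exp(2*I*pi/3) + exp(-2*I*pi/3) = 0.)
Dimension check: dim(rho) = sum (mult * dim) = 0*1 + 1*1 + 1*1 + 3*3 = 11 = chi_rho(e) = 11.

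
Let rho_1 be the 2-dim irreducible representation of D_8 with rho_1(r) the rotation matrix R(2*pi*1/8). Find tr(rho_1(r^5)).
chi_{rho_1}(r^5) = 2*cos(2*pi*1*5/8) = -sqrt(2)

Why: rho_1(r^5) is rotation by angle 2*pi*1*5/8, whose trace is 2*cos(2*pi*1*5/8) = -sqrt(2).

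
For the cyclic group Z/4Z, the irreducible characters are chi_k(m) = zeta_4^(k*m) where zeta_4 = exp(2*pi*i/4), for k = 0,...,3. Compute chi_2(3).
chi_2(3) = zeta_4^6 = -1

Explanation: chi_2(3) = zeta_4^(2*3) = zeta_4^6. Since zeta_4^4 = 1, this equals zeta_4^2 = exp(2*pi*i*2/4) = -1.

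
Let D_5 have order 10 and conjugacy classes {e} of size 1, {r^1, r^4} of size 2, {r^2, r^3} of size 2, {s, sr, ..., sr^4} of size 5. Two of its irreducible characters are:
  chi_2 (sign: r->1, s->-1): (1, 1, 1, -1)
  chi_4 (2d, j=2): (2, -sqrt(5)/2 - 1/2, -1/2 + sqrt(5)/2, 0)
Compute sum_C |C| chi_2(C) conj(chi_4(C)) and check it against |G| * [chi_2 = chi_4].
Sum = 0; so <chi_2, chi_4> = 0 (distinct irreducibles are orthogonal).

Details: Compute term by term over conjugacy classes (|C| * chi_2(C) * conj(chi_4(C))):
  1*(1)*conj(2) + 2*(1)*conj(-sqrt(5)/2 - 1/2) + 2*(1)*conj(-1/2 + sqrt(5)/2) + 5*(-1)*conj(0)
  = (2) + (-sqrt(5) - 1) + (-1 + sqrt(5)) + (0)
  = 0.
Dividing by |G| = 10 gives 0/10 = 0, matching the row-orthogonality relation <chi_2, chi_4> = [chi_2 = chi_4].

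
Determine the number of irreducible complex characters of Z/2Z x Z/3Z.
6

Argument: The number of irreducible complex representations of a finite group equals its number of conjugacy classes. Z/2Z x Z/3Z is abelian of order 6, so every element is its own conjugacy class: 6 classes, so Z/2Z x Z/3Z (order 6) has exactly 6 irreducible complex representations.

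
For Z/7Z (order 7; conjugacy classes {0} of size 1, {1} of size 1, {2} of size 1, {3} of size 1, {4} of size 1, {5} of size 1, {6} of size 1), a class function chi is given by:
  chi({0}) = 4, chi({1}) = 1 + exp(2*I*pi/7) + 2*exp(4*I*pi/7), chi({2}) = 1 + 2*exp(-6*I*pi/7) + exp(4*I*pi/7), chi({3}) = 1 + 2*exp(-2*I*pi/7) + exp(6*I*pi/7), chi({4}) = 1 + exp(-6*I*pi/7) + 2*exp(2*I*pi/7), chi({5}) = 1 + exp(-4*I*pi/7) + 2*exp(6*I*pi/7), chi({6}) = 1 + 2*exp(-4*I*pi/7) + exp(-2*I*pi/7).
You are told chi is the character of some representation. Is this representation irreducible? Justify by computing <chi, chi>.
Not irreducible (reducible): <chi, chi> = 6 > 1.

Reasoning: <chi, chi> = (1/|G|) sum_C |C| * |chi(C)|^2 = (1/7)[1*|4|^2 + 1*|1 + exp(2*I*pi/7) + 2*exp(4*I*pi/7)|^2 + 1*|1 + 2*exp(-6*I*pi/7) + exp(4*I*pi/7)|^2 + 1*|1 + 2*exp(-2*I*pi/7) + exp(6*I*pi/7)|^2 + 1*|1 + exp(-6*I*pi/7) + 2*exp(2*I*pi/7)|^2 + 1*|1 + exp(-4*I*pi/7) + 2*exp(6*I*pi/7)|^2 + 1*|1 + 2*exp(-4*I*pi/7) + exp(-2*I*pi/7)|^2]
  = (1/7)[(16) + (6 + 3*exp(-2*I*pi/7) + 2*exp(-4*I*pi/7) + 2*exp(4*I*pi/7) + 3*exp(2*I*pi/7)) + (6 + 3*exp(-4*I*pi/7) + 2*exp(-6*I*pi/7) + 2*exp(6*I*pi/7) + 3*exp(4*I*pi/7)) + (6 + 2*exp(-2*I*pi/7) + 3*exp(-6*I*pi/7) + 3*exp(6*I*pi/7) + 2*exp(2*I*pi/7)) + (6 + 2*exp(-2*I*pi/7) + 3*exp(-6*I*pi/7) + 3*exp(6*I*pi/7) + 2*exp(2*I*pi/7)) + (6 + 3*exp(-4*I*pi/7) + 2*exp(-6*I*pi/7) + 2*exp(6*I*pi/7) + 3*exp(4*I*pi/7)) + (6 + 3*exp(-2*I*pi/7) + 2*exp(-4*I*pi/7) + 2*exp(4*I*pi/7) + 3*exp(2*I*pi/7))] = 42/7 = 6.
(Exp terms are combined using exp(i*s)*conj(exp(i*t)) = exp(i*(s-t)), and sums of them are collapsed using the identity that for every m > 1 the m distinct m-th roots of unity sum to 0, e.g. 1 + exp(2*I*pi/3) + exp(-2*I*pi/3) = 0.)
A character is irreducible iff <chi, chi> = 1, so this representation is reducible.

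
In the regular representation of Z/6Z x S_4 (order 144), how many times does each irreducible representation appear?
Each irreducible V_i of dimension d_i appears with multiplicity d_i, i.e. rho_reg = (direct sum over all irreducibles V_i) d_i V_i. The irreducible dimensions for Z/6Z x S_4 are 1, 1, 1, 1, 1, 1, 1, 1, 1, 1, 1, 1, 2, 2, 2, 2, 2, 2, 3, 3, 3, 3, 3, 3, 3, 3, 3, 3, 3, 3: 12 irreducibles of dimension 1, each with multiplicity 1; 6 irreducibles of dimension 2, each with multiplicity 2; 12 irreducibles of dimension 3, each with multiplicity 3. Total dimension 12*1*1 + 6*2*2 + 12*3*3 = 144 = |G|.

Why: General theorem: in the regular representation of a finite group G, each irreducible appears with multiplicity equal to its dimension. Check: dim(rho_reg) = sum d_i^2 = 1 + 1 + 1 + 1 + 1 + 1 + 1 + 1 + 1 + 1 + 1 + 1 + 4 + 4 + 4 + 4 + 4 + 4 + 9 + 9 + 9 + 9 + 9 + 9 + 9 + 9 + 9 + 9 + 9 + 9 = 144 = |G|.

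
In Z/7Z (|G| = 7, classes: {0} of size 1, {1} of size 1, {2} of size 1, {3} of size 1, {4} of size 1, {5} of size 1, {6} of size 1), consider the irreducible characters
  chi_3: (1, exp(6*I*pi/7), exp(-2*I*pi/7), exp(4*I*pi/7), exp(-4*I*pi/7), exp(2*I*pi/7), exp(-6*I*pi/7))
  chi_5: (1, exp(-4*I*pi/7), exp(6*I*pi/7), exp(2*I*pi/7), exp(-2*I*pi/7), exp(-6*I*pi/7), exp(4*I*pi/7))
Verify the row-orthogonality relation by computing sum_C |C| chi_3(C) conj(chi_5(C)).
Sum = 0; so <chi_3, chi_5> = 0 (distinct irreducibles are orthogonal).

Reasoning: Compute term by term over conjugacy classes (|C| * chi_3(C) * conj(chi_5(C))):
  1*(1)*conj(1) + 1*(exp(6*I*pi/7))*conj(exp(-4*I*pi/7)) + 1*(exp(-2*I*pi/7))*conj(exp(6*I*pi/7)) + 1*(exp(4*I*pi/7))*conj(exp(2*I*pi/7)) + 1*(exp(-4*I*pi/7))*conj(exp(-2*I*pi/7)) + 1*(exp(2*I*pi/7))*conj(exp(-6*I*pi/7)) + 1*(exp(-6*I*pi/7))*conj(exp(4*I*pi/7))
  = (1) + (exp(-4*I*pi/7)) + (exp(6*I*pi/7)) + (exp(2*I*pi/7)) + (exp(-2*I*pi/7)) + (exp(-6*I*pi/7)) + (exp(4*I*pi/7))
  = 0.
(Exp terms are combined using exp(i*s)*conj(exp(i*t)) = exp(i*(s-t)), and sums of them are collapsed using the identity that for every m > 1 the m distinct m-th roots of unity sum to 0, e.g. 1 + exp(2*I*pi/3) + exp(-2*I*pi/3) = 0.)
Dividing by |G| = 7 gives 0/7 = 0, matching the row-orthogonality relation <chi_3, chi_5> = [chi_3 = chi_5].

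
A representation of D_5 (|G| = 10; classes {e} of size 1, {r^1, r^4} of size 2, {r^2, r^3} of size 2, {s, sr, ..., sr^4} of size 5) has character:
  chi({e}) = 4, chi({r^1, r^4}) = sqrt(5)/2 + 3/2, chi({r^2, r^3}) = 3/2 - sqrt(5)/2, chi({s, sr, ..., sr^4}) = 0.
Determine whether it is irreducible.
Not irreducible (reducible): <chi, chi> = 3 > 1.

Working: <chi, chi> = (1/|G|) sum_C |C| * |chi(C)|^2 = (1/10)[1*|4|^2 + 2*|sqrt(5)/2 + 3/2|^2 + 2*|3/2 - sqrt(5)/2|^2 + 5*|0|^2]
  = (1/10)[(16) + (3*sqrt(5) + 7) + (7 - 3*sqrt(5)) + (0)] = 30/10 = 3.
A character is irreducible iff <chi, chi> = 1, so this representation is reducible.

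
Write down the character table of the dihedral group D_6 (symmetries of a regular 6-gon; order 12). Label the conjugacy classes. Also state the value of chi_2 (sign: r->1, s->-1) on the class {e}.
Conjugacy classes: {e} of size 1, {r^3} of size 1, {r^1, r^5} of size 2, {r^2, r^4} of size 2, {s, sr^2, ...} of size 3, {sr, sr^3, ...} of size 3.
Character table:
  irrep \ class              {e} (size 1)  {r^3} (size 1)  {r^1, r^5} (size 2)  {r^2, r^4} (size 2)  {s, sr^2, ...} (size 3)  {sr, sr^3, ...} (size 3)
  chi_1 (triv)               1             1               1                    1                    1                        1                       
  chi_2 (sign: r->1, s->-1)  1             1               1                    1                    -1                       -1                      
  chi_3 (r->-1, s->1)        1             -1              -1                   1                    1                        -1                      
  chi_4 (r->-1, s->-1)       1             -1              -1                   1                    -1                       1                       
  chi_5 (2d, j=1)            2             -2              1                    -1                   0                        0                       
  chi_6 (2d, j=2)            2             2               -1                   -1                   0                        0                       

Spot check: chi_2 (sign: r->1, s->-1) on {e} = 1.

Justification: D_6 has order 2*6 = 12 with 6 conjugacy classes, hence 6 irreducibles. Sum of squared dims 1 + 1 + 1 + 1 + 4 + 4 = 12 = |G|. Linear characters come from the abelianisation; the 2-dimensional irreps have character r^k -> 2*cos(2*pi*j*k/6), reflections -> 0.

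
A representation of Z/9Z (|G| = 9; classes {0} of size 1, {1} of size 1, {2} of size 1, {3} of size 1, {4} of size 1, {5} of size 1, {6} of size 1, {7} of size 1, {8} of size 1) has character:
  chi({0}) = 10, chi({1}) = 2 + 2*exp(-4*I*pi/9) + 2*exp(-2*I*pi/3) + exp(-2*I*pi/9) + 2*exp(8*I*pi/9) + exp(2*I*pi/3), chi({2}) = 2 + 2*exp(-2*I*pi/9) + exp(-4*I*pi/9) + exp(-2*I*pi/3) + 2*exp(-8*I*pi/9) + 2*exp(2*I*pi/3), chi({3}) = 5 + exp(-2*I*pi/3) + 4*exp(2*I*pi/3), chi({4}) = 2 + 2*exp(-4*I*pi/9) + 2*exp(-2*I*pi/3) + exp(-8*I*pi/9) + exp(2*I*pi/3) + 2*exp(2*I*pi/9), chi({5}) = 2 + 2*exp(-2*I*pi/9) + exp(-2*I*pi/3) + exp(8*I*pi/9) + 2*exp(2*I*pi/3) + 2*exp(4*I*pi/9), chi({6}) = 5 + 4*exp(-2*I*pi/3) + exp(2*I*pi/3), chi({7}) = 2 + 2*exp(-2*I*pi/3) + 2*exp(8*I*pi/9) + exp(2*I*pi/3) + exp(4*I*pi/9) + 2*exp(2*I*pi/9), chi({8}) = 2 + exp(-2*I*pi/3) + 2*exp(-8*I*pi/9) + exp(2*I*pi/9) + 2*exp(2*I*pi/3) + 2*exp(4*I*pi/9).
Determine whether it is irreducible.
Not irreducible (reducible): <chi, chi> = 18 > 1.

Why: <chi, chi> = (1/|G|) sum_C |C| * |chi(C)|^2 = (1/9)[1*|10|^2 + 1*|2 + 2*exp(-4*I*pi/9) + 2*exp(-2*I*pi/3) + exp(-2*I*pi/9) + 2*exp(8*I*pi/9) + exp(2*I*pi/3)|^2 + 1*|2 + 2*exp(-2*I*pi/9) + exp(-4*I*pi/9) + exp(-2*I*pi/3) + 2*exp(-8*I*pi/9) + 2*exp(2*I*pi/3)|^2 + 1*|5 + exp(-2*I*pi/3) + 4*exp(2*I*pi/3)|^2 + 1*|2 + 2*exp(-4*I*pi/9) + 2*exp(-2*I*pi/3) + exp(-8*I*pi/9) + exp(2*I*pi/3) + 2*exp(2*I*pi/9)|^2 + 1*|2 + 2*exp(-2*I*pi/9) + exp(-2*I*pi/3) + exp(8*I*pi/9) + 2*exp(2*I*pi/3) + 2*exp(4*I*pi/9)|^2 + 1*|5 + 4*exp(-2*I*pi/3) + exp(2*I*pi/3)|^2 + 1*|2 + 2*exp(-2*I*pi/3) + 2*exp(8*I*pi/9) + exp(2*I*pi/3) + exp(4*I*pi/9) + 2*exp(2*I*pi/9)|^2 + 1*|2 + exp(-2*I*pi/3) + 2*exp(-8*I*pi/9) + exp(2*I*pi/9) + 2*exp(2*I*pi/3) + 2*exp(4*I*pi/9)|^2]
  = (1/9)[(100) + (18 + 12*exp(-2*I*pi/3) + 10*exp(-4*I*pi/9) + 10*exp(-2*I*pi/9) + 9*exp(-8*I*pi/9) + 9*exp(8*I*pi/9) + 10*exp(2*I*pi/9) + 10*exp(4*I*pi/9) + 12*exp(2*I*pi/3)) + (18 + 12*exp(-2*I*pi/3) + 10*exp(-4*I*pi/9) + 9*exp(-2*I*pi/9) + 10*exp(-8*I*pi/9) + 10*exp(8*I*pi/9) + 9*exp(2*I*pi/9) + 10*exp(4*I*pi/9) + 12*exp(2*I*pi/3)) + (13) + (18 + 12*exp(-2*I*pi/3) + 9*exp(-4*I*pi/9) + 10*exp(-2*I*pi/9) + 10*exp(-8*I*pi/9) + 10*exp(8*I*pi/9) + 10*exp(2*I*pi/9) + 9*exp(4*I*pi/9) + 12*exp(2*I*pi/3)) + (18 + 12*exp(-2*I*pi/3) + 9*exp(-4*I*pi/9) + 10*exp(-2*I*pi/9) + 10*exp(-8*I*pi/9) + 10*exp(8*I*pi/9) + 10*exp(2*I*pi/9) + 9*exp(4*I*pi/9) + 12*exp(2*I*pi/3)) + (13) + (18 + 12*exp(-2*I*pi/3) + 10*exp(-4*I*pi/9) + 9*exp(-2*I*pi/9) + 10*exp(-8*I*pi/9) + 10*exp(8*I*pi/9) + 9*exp(2*I*pi/9) + 10*exp(4*I*pi/9) + 12*exp(2*I*pi/3)) + (18 + 12*exp(-2*I*pi/3) + 10*exp(-4*I*pi/9) + 10*exp(-2*I*pi/9) + 9*exp(-8*I*pi/9) + 9*exp(8*I*pi/9) + 10*exp(2*I*pi/9) + 10*exp(4*I*pi/9) + 12*exp(2*I*pi/3))] = 162/9 = 18.
(Exp terms are combined using exp(i*s)*conj(exp(i*t)) = exp(i*(s-t)), and sums of them are collapsed using the identity that for every m > 1 the m distinct m-th roots of unity sum to 0, e.g. 1 + exp(2*I*pi/3) + exp(-2*I*pi/3) = 0.)
A character is irreducible iff <chi, chi> = 1, so this representation is reducible.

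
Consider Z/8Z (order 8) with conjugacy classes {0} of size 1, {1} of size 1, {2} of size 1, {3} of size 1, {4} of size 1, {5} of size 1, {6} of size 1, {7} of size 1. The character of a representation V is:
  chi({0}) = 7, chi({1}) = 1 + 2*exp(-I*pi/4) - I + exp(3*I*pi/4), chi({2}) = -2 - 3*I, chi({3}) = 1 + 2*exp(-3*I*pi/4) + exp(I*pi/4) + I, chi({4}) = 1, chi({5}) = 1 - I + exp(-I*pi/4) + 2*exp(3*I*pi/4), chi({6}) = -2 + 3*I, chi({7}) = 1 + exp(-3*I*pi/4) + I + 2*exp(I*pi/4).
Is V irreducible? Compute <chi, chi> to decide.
Not irreducible (reducible): <chi, chi> = 11 > 1.

Explanation: <chi, chi> = (1/|G|) sum_C |C| * |chi(C)|^2 = (1/8)[1*|7|^2 + 1*|1 + 2*exp(-I*pi/4) - I + exp(3*I*pi/4)|^2 + 1*|-2 - 3*I|^2 + 1*|1 + 2*exp(-3*I*pi/4) + exp(I*pi/4) + I|^2 + 1*|1|^2 + 1*|1 - I + exp(-I*pi/4) + 2*exp(3*I*pi/4)|^2 + 1*|-2 + 3*I|^2 + 1*|1 + exp(-3*I*pi/4) + I + 2*exp(I*pi/4)|^2]
  = (1/8)[(49) + (3 + 2*exp(-3*I*pi/4) - exp(3*I*pi/4) + exp(-I*pi/4) + 4*exp(I*pi/4)) + (13) + (3 + 4*exp(-3*I*pi/4) - exp(-I*pi/4) + exp(3*I*pi/4) + 2*exp(I*pi/4)) + (1) + (3 + 4*exp(-3*I*pi/4) - exp(-I*pi/4) + exp(3*I*pi/4) + 2*exp(I*pi/4)) + (13) + (3 + 2*exp(-3*I*pi/4) - exp(3*I*pi/4) + exp(-I*pi/4) + 4*exp(I*pi/4))] = 88/8 = 11.
(Exp terms are combined using exp(i*s)*conj(exp(i*t)) = exp(i*(s-t)), and sums of them are collapsed using the identity that for every m > 1 the m distinct m-th roots of unity sum to 0, e.g. 1 + exp(2*I*pi/3) + exp(-2*I*pi/3) = 0.)
A character is irreducible iff <chi, chi> = 1, so this representation is reducible.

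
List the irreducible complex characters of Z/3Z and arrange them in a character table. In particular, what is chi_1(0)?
Character table of Z/3Z (irreps indexed chi_0,...,chi_2 with chi_k(m) = zeta_3^(k*m), zeta_3 = exp(2*pi*i/3)):
  irrep \ class  {0} (size 1)  {1} (size 1)    {2} (size 1)  
  chi_0          1             1               1             
  chi_1          1             exp(2*I*pi/3)   exp(-2*I*pi/3)
  chi_2          1             exp(-2*I*pi/3)  exp(2*I*pi/3) 

Spot check: chi_1(0) = zeta_3^(1*0) = zeta_3^0 = 1.

Derivation: Z/3Z is abelian, so all 3 irreducible complex representations are 1-dimensional. They are given by chi_k(m) = zeta_3^(k*m) for k = 0,...,2. Row orthogonality: sum_m chi_k(m) conj(chi_l(m)) = 3 * [k = l].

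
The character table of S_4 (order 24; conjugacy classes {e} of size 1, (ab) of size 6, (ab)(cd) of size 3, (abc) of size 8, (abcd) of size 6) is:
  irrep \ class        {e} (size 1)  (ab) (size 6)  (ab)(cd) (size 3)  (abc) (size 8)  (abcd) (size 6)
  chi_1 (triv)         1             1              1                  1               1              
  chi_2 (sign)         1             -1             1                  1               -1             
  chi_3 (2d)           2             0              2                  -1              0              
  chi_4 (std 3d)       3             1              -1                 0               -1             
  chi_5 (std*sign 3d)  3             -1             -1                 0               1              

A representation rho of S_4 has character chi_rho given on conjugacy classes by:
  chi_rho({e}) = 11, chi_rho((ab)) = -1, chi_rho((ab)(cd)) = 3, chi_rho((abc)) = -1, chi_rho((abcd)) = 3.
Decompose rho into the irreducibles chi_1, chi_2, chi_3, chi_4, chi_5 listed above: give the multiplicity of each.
Multiplicities: chi_1: 1, chi_2: 0, chi_3: 2, chi_4: 0, chi_5: 2.

Working: Use <chi_rho, chi> = (1/|G|) sum_C |C| * chi_rho(C) * conj(chi(C)) with |G| = 24 for each irreducible chi in the table:
  <chi_rho, chi_1> = (1/24)[1*(11)*conj(1) + 6*(-1)*conj(1) + 3*(3)*conj(1) + 8*(-1)*conj(1) + 6*(3)*conj(1)]
      = (1/24)[(11) + (-6) + (9) + (-8) + (18)] = 24/24 = 1
  <chi_rho, chi_2> = (1/24)[1*(11)*conj(1) + 6*(-1)*conj(-1) + 3*(3)*conj(1) + 8*(-1)*conj(1) + 6*(3)*conj(-1)]
      = (1/24)[(11) + (6) + (9) + (-8) + (-18)] = 0/24 = 0
  <chi_rho, chi_3> = (1/24)[1*(11)*conj(2) + 6*(-1)*conj(0) + 3*(3)*conj(2) + 8*(-1)*conj(-1) + 6*(3)*conj(0)]
      = (1/24)[(22) + (0) + (18) + (8) + (0)] = 48/24 = 2
  <chi_rho, chi_4> = (1/24)[1*(11)*conj(3) + 6*(-1)*conj(1) + 3*(3)*conj(-1) + 8*(-1)*conj(0) + 6*(3)*conj(-1)]
      = (1/24)[(33) + (-6) + (-9) + (0) + (-18)] = 0/24 = 0
  <chi_rho, chi_5> = (1/24)[1*(11)*conj(3) + 6*(-1)*conj(-1) + 3*(3)*conj(-1) + 8*(-1)*conj(0) + 6*(3)*conj(1)]
      = (1/24)[(33) + (6) + (-9) + (0) + (18)] = 48/24 = 2
Dimension check: dim(rho) = sum (mult * dim) = 1*1 + 0*1 + 2*2 + 0*3 + 2*3 = 11 = chi_rho(e) = 11.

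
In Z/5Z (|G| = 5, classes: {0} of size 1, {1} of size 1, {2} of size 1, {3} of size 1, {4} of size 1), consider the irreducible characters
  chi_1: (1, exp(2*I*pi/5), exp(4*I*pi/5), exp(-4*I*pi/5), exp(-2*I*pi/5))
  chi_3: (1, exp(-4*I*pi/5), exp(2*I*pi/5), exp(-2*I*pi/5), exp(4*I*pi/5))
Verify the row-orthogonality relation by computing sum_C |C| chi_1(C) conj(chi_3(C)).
Sum = 0; so <chi_1, chi_3> = 0 (distinct irreducibles are orthogonal).

Argument: Compute term by term over conjugacy classes (|C| * chi_1(C) * conj(chi_3(C))):
  1*(1)*conj(1) + 1*(exp(2*I*pi/5))*conj(exp(-4*I*pi/5)) + 1*(exp(4*I*pi/5))*conj(exp(2*I*pi/5)) + 1*(exp(-4*I*pi/5))*conj(exp(-2*I*pi/5)) + 1*(exp(-2*I*pi/5))*conj(exp(4*I*pi/5))
  = (1) + (exp(-4*I*pi/5)) + (exp(2*I*pi/5)) + (exp(-2*I*pi/5)) + (exp(4*I*pi/5))
  = 0.
(Exp terms are combined using exp(i*s)*conj(exp(i*t)) = exp(i*(s-t)), and sums of them are collapsed using the identity that for every m > 1 the m distinct m-th roots of unity sum to 0, e.g. 1 + exp(2*I*pi/3) + exp(-2*I*pi/3) = 0.)
Dividing by |G| = 5 gives 0/5 = 0, matching the row-orthogonality relation <chi_1, chi_3> = [chi_1 = chi_3].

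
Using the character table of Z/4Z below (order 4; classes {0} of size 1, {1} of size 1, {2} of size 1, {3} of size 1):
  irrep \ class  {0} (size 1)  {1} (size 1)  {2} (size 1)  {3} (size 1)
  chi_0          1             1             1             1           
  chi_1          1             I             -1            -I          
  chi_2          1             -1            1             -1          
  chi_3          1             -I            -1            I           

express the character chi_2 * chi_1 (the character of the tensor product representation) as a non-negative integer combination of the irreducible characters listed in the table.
chi_2 tensor chi_1 = chi_3 (all other irreducibles have multiplicity 0).

The character of a tensor product is the pointwise product (chi_2 * chi_1)(C) = chi_2(C) * chi_1(C):
  {0}: (1)*(1), {1}: (-1)*(I), {2}: (1)*(-1), {3}: (-1)*(-I)
so (chi_2 * chi_1) takes values
  {0} -> 1, {1} -> -I, {2} -> -1, {3} -> I.
Now take the inner product of this character with each irreducible chi from the table, <chi_2*chi_1, chi> = (1/4) sum_C |C| (chi_2*chi_1)(C) conj(chi(C)):
  <chi_2*chi_1, chi_0> = (1/4)[1*(1)*conj(1) + 1*(-I)*conj(1) + 1*(-1)*conj(1) + 1*(I)*conj(1)]
      = (1/4)[(1) + (-I) + (-1) + (I)] = 0/4 = 0
  <chi_2*chi_1, chi_1> = (1/4)[1*(1)*conj(1) + 1*(-I)*conj(I) + 1*(-1)*conj(-1) + 1*(I)*conj(-I)]
      = (1/4)[(1) + (-1) + (1) + (-1)] = 0/4 = 0
  <chi_2*chi_1, chi_2> = (1/4)[1*(1)*conj(1) + 1*(-I)*conj(-1) + 1*(-1)*conj(1) + 1*(I)*conj(-1)]
      = (1/4)[(1) + (I) + (-1) + (-I)] = 0/4 = 0
  <chi_2*chi_1, chi_3> = (1/4)[1*(1)*conj(1) + 1*(-I)*conj(-I) + 1*(-1)*conj(-1) + 1*(I)*conj(I)]
      = (1/4)[(1) + (1) + (1) + (1)] = 4/4 = 1
(Exp terms are combined using exp(i*s)*conj(exp(i*t)) = exp(i*(s-t)), and sums of them are collapsed using the identity that for every m > 1 the m distinct m-th roots of unity sum to 0, e.g. 1 + exp(2*I*pi/3) + exp(-2*I*pi/3) = 0.)
Hence the multiplicities are chi_3: 1. Dimension check: dim(chi_2)*dim(chi_1) = 1*1 = 1 and sum (mult * dim) = 1*1 = 1.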